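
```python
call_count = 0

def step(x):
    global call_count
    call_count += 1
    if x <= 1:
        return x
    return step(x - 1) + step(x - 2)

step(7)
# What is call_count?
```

Calls(x) = 1 + Calls(x-1) + Calls(x-2); Calls(0)=Calls(1)=1. For x=7 this gives 41.

Answer: 41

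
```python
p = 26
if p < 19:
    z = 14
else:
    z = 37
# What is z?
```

Trace:
`p = 26` → p = 26
`if p < 19: ...` → p < 19 is False, take else branch → z = 37
So z = 37

Answer: 37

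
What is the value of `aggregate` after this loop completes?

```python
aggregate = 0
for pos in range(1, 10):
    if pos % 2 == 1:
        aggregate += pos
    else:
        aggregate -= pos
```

Add odd, subtract even
`aggregate` takes the values: 0 → 1 → -1 → 2 → -2 → 3 → -3 → 4 → -4 → 5

Answer: 5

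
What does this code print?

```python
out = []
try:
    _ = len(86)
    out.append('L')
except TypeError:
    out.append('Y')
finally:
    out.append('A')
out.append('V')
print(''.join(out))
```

Execution trace: 'Y' (except TypeError) → 'A' (finally) → 'V' (after the try/except). Output: YAV

Answer: YAV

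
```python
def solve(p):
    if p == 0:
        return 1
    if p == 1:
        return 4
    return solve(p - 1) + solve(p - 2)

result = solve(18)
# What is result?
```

Build up from base cases: solve(0)=1, solve(1)=4, solve(2)=5, solve(3)=9, solve(4)=14, solve(5)=23, solve(6)=37, ..., solve(18)=11933

Answer: 11933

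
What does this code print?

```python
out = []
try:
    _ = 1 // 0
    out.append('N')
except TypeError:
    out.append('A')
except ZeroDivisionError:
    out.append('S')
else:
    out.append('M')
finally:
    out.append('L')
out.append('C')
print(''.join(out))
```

Execution trace: 'S' (except ZeroDivisionError) → 'L' (finally) → 'C' (after the try/except). Output: SLC

Answer: SLC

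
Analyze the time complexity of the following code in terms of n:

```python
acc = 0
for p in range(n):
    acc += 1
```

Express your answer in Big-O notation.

Each loop level contributes: n. Multiplying the contributions gives O(n).

Answer: O(n)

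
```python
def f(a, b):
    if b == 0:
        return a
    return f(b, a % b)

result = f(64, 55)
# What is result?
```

f(64, 55) -> f(55, 9) -> f(9, 1) -> f(1, 0) -> 1

Answer: 1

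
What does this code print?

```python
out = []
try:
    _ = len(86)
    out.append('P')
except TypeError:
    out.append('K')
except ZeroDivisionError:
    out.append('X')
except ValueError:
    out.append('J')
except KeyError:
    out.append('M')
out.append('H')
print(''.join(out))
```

Execution trace: 'K' (except TypeError) → 'H' (after the try/except). Output: KH

Answer: KH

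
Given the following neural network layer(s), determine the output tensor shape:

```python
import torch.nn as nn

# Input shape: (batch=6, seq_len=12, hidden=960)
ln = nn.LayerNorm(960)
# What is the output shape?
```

Input: (6, 12, 960) -> Output: (6, 12, 960)

Answer: (6, 12, 960)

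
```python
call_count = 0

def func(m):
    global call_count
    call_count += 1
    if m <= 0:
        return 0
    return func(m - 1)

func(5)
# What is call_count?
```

Linear recursion stepping by 1: 6 calls from m=5 down to ≤0.

Answer: 6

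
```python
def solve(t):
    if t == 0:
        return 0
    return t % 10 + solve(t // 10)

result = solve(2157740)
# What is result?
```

Sum of digits of 2157740: 0 + 4 + 7 + 7 + 5 + 1 + 2 = 26

Answer: 26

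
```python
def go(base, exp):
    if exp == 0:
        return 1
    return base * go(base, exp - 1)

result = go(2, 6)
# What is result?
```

go(2, 6) = 2 * 2 * 2 * 2 * 2 * 2 = 64

Answer: 64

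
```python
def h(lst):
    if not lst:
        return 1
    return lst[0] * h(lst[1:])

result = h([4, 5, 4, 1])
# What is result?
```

Product over [4, 5, 4, 1] = 4 * 5 * 4 * 1 = 80

Answer: 80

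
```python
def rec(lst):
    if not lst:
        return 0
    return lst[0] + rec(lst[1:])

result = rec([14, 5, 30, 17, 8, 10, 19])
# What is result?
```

14 + 5 + 30 + 17 + 8 + 10 + 19 + 0 = 103

Answer: 103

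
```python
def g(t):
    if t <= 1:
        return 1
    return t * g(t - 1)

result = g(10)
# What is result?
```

g(10) = 10 * 9 * 8 * 7 * 6 * 5 * 4 * 3 * 2 * 1 = 3628800

Answer: 3628800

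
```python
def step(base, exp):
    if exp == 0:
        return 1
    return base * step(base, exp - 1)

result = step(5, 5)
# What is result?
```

step(5, 5) = 5 * 5 * 5 * 5 * 5 = 3125

Answer: 3125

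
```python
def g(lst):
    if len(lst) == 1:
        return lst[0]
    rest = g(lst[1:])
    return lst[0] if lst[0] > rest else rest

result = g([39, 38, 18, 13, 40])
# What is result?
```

Recursive max over [39, 38, 18, 13, 40] = 40

Answer: 40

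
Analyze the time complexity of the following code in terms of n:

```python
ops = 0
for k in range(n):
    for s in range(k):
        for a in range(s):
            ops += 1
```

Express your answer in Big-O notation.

Each loop level contributes: n × n × n. Multiplying the contributions gives O(n^3).

Answer: O(n^3)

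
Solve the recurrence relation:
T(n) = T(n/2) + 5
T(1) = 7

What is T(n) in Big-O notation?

Each step divides n by 2 and adds 5. After log_2(n) steps we reach T(1)=7. So T(n) = 5·log_2(n) + 7 = O(log n).

Answer: O(log n)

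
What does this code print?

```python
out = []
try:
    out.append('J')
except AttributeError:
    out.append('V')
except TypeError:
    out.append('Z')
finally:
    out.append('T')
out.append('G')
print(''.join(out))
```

Execution trace: 'J' (try body, no exception) → 'T' (finally) → 'G' (after the try/except). Output: JTG

Answer: JTG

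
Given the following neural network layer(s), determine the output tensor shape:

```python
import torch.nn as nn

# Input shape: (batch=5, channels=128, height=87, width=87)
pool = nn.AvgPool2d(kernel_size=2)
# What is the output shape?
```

Input: (5, 128, 87, 87) -> Output: (5, 128, 43, 43)

Answer: (5, 128, 43, 43)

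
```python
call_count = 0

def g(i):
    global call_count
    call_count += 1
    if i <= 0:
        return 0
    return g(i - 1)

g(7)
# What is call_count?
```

Linear recursion stepping by 1: 8 calls from i=7 down to ≤0.

Answer: 8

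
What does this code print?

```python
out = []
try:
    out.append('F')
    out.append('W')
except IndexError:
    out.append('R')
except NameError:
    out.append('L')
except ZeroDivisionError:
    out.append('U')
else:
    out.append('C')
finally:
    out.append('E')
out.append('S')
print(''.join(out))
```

Execution trace: 'F' (try body) → 'W' (try body, no exception) → 'C' (else) → 'E' (finally) → 'S' (after the try/except). Output: FWCES

Answer: FWCES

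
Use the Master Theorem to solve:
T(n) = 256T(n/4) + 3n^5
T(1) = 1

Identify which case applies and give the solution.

a=256, b=4, f(n)=3n^5. log_4(256) = 4. Since c=5 > 4 and the regularity condition holds (256(n/4)^5 = (256/4^5)n^5 with 256/4^5 < 1), Case 3 applies: T(n) = Θ(f(n)) = O(n^5).

Answer: O(n^5) - Case 3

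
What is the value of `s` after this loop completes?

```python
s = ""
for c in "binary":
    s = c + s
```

Reverse 'binary'
`s` takes the values: "" → "b" → "ib" → "nib" → "anib" → "ranib" → "yranib"

Answer: "yranib"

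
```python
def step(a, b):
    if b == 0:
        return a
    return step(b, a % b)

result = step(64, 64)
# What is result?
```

step(64, 64) -> step(64, 0) -> 64

Answer: 64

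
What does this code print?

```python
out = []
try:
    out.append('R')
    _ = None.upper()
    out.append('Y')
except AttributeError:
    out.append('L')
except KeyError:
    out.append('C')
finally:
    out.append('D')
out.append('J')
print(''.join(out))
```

Execution trace: 'R' (try body) → 'L' (except AttributeError) → 'D' (finally) → 'J' (after the try/except). Output: RLDJ

Answer: RLDJ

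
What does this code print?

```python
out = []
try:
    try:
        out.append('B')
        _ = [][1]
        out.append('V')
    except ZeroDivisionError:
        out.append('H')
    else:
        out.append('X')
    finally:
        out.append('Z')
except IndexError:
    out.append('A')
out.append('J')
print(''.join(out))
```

Execution trace: 'B' (try body) → 'Z' (finally) → 'A' (outer except IndexError) → 'J' (after the try/except). Output: BZAJ

Answer: BZAJ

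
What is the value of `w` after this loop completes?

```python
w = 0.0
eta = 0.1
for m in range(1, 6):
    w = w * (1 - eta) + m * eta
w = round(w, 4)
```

Moving average with lr=0.1
`w` takes the values: 0.0 → 0.1 → 0.29 → 0.561 → 0.9049 → 1.31441 → 1.3144

Answer: 1.3144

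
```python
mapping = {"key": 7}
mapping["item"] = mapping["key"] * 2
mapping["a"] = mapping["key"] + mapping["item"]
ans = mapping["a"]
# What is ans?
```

Trace:
`mapping = {"key": 7}` → mapping = {'key': 7}
`mapping["item"] = mapping["key"] * 2` → mapping = {'key': 7, 'item': 14}
`mapping["a"] = mapping["key"] + mapping["item"]` → mapping = {'key': 7, 'item': 14, 'a': 21}
`ans = mapping["a"]` → ans = 21
So ans = 21

Answer: 21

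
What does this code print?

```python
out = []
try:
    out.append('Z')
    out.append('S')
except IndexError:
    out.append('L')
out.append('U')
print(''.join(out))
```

Execution trace: 'Z' (try body) → 'S' (try body, no exception) → 'U' (after the try/except). Output: ZSU

Answer: ZSU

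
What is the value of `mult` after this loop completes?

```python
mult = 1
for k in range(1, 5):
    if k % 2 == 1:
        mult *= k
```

Product of odd numbers 1 to 4
`mult` takes the values: 1 → 3

Answer: 3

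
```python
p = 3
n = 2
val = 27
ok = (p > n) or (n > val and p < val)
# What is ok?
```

Trace:
`p = 3` → p = 3
`n = 2` → n = 2
`val = 27` → val = 27
`ok = (p > n) or (n > val and p < val)` → ok = True
So ok = True

Answer: True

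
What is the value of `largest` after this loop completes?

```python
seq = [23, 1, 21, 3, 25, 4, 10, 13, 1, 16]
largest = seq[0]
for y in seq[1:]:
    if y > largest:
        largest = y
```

Maximum of [23, 1, 21, 3, 25, 4, 10, 13, 1, 16]
`largest` takes the values: 23 → 25

Answer: 25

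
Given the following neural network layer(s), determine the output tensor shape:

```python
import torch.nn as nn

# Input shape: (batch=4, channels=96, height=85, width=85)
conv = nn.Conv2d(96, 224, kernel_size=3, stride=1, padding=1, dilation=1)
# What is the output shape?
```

Input: (4, 96, 85, 85) -> Output: (4, 224, 85, 85)

Answer: (4, 224, 85, 85)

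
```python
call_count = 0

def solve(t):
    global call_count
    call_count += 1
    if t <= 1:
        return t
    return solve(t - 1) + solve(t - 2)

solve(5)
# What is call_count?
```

Calls(t) = 1 + Calls(t-1) + Calls(t-2); Calls(0)=Calls(1)=1. For t=5 this gives 15.

Answer: 15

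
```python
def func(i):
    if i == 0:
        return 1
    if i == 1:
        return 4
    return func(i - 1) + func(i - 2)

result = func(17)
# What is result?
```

Build up from base cases: func(0)=1, func(1)=4, func(2)=5, func(3)=9, func(4)=14, func(5)=23, func(6)=37, ..., func(17)=7375

Answer: 7375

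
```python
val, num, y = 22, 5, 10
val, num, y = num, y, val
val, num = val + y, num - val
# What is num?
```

Trace:
`val, num, y = 22, 5, 10` → val = 22; num = 5; y = 10
`val, num, y = num, y, val` → val = 5; num = 10; y = 22
`val, num = val + y, num - val` → val = 27; num = 5
So num = 5

Answer: 5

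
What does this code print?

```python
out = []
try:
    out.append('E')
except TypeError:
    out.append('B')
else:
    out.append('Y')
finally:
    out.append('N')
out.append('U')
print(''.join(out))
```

Execution trace: 'E' (try body, no exception) → 'Y' (else) → 'N' (finally) → 'U' (after the try/except). Output: EYNU

Answer: EYNU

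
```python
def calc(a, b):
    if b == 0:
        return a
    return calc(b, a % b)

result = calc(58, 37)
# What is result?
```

calc(58, 37) -> calc(37, 21) -> calc(21, 16) -> calc(16, 5) -> calc(5, 1) -> calc(1, 0) -> 1

Answer: 1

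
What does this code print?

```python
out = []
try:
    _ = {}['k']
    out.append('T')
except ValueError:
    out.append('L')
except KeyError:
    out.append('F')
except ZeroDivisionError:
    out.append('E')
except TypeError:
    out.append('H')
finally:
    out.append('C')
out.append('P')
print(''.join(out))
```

Execution trace: 'F' (except KeyError) → 'C' (finally) → 'P' (after the try/except). Output: FCP

Answer: FCP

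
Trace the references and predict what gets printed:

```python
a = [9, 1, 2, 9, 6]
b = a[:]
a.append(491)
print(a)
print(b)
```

Key concept: slice [:] creates copy.
Step by step:
`a = [9, 1, 2, 9, 6]` → a = [9, 1, 2, 9, 6]
`b = a[:]` → b = [9, 1, 2, 9, 6]
`a.append(491)` → a = [9, 1, 2, 9, 6, 491]
`print(a)` → prints [9, 1, 2, 9, 6, 491]
`print(b)` → prints [9, 1, 2, 9, 6]

Answer:
[9, 1, 2, 9, 6, 491]
[9, 1, 2, 9, 6]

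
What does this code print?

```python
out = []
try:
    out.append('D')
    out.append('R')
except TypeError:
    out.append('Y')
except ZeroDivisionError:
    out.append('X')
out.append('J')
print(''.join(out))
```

Execution trace: 'D' (try body) → 'R' (try body, no exception) → 'J' (after the try/except). Output: DRJ

Answer: DRJ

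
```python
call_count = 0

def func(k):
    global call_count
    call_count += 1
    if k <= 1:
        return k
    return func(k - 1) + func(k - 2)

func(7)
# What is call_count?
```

Calls(k) = 1 + Calls(k-1) + Calls(k-2); Calls(0)=Calls(1)=1. For k=7 this gives 41.

Answer: 41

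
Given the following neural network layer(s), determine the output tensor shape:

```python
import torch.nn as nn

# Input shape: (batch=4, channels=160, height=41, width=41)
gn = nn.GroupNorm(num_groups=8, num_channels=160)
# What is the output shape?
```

Input: (4, 160, 41, 41) -> Output: (4, 160, 41, 41)

Answer: (4, 160, 41, 41)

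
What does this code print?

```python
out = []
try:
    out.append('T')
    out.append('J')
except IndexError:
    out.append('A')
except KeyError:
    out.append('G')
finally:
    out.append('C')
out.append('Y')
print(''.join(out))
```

Execution trace: 'T' (try body) → 'J' (try body, no exception) → 'C' (finally) → 'Y' (after the try/except). Output: TJCY

Answer: TJCY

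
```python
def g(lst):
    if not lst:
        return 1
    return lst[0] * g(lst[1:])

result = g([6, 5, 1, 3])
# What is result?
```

Product over [6, 5, 1, 3] = 6 * 5 * 1 * 3 = 90

Answer: 90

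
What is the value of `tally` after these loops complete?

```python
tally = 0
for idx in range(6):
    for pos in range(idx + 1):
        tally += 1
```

Triangle: 1 + 2 + ... + 6
`tally` takes the values: 0 → 1 → 2 → 3 → 4 → 5 → 6 → 7 → 8 → 9 → 10 → 11 → 12 → 13 → 14 → 15 → 16 → 17 → 18 → 19 → 20 → 21

Answer: 21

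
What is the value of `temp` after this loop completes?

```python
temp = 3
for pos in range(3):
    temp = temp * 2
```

Multiply by 2, 3 times: 3 * 2^3 = 24
`temp` takes the values: 3 → 6 → 12 → 24

Answer: 24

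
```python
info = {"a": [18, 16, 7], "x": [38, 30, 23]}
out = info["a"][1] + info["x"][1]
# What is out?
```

Trace:
`info = {"a": [18, 16, 7], "x": [38, 30, 23]}` → info = {'a': [18, 16, 7], 'x': [38, 30, 23]}
`out = info["a"][1] + info["x"][1]` → out = 46
So out = 46

Answer: 46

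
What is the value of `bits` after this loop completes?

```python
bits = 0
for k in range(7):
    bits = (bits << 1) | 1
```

Build 7 consecutive 1-bits: 0b1111111
`bits` takes the values: 0 → 1 → 3 → 7 → 15 → 31 → 63 → 127

Answer: 127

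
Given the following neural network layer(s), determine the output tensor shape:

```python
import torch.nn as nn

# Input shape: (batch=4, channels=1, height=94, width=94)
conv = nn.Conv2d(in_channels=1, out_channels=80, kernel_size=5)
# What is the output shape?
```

Input: (4, 1, 94, 94) -> Output: (4, 80, 90, 90)

Answer: (4, 80, 90, 90)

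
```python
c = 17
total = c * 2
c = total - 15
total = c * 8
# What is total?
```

Trace:
`c = 17` → c = 17
`total = c * 2` → total = 34
`c = total - 15` → c = 19
`total = c * 8` → total = 152
So total = 152

Answer: 152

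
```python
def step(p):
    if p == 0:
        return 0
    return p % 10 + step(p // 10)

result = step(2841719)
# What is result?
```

Sum of digits of 2841719: 9 + 1 + 7 + 1 + 4 + 8 + 2 = 32

Answer: 32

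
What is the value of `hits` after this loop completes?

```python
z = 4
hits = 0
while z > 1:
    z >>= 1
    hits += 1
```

Count right shifts until 1
`hits` takes the values: 0 → 1 → 2

Answer: 2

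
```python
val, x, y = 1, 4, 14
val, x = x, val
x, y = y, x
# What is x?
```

Trace:
`val, x, y = 1, 4, 14` → val = 1; x = 4; y = 14
`val, x = x, val` → val = 4; x = 1
`x, y = y, x` → x = 14; y = 1
So x = 14

Answer: 14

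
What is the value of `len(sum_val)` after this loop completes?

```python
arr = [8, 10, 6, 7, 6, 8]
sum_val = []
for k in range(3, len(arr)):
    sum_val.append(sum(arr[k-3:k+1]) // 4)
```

Number of 4-element averages
`sum_val` takes the values: [] → [7] → [7, 7] → [7, 7, 6]
So `len(sum_val)` = 3

Answer: 3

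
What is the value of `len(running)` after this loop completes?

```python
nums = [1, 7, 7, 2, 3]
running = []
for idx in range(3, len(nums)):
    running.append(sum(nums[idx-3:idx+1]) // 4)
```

Number of 4-element averages
`running` takes the values: [] → [4] → [4, 4]
So `len(running)` = 2

Answer: 2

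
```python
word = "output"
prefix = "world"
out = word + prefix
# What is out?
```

Trace:
`word = "output"` → word = 'output'
`prefix = "world"` → prefix = 'world'
`out = word + prefix` → out = 'outputworld'
So out = 'outputworld'

Answer: 'outputworld'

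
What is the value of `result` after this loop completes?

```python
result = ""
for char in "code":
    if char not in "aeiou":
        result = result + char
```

Remove vowels from 'code'
`result` takes the values: "" → "c" → "cd"

Answer: "cd"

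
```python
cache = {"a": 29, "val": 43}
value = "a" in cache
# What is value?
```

Trace:
`cache = {"a": 29, "val": 43}` → cache = {'a': 29, 'val': 43}
`value = "a" in cache` → value = True
So value = True

Answer: True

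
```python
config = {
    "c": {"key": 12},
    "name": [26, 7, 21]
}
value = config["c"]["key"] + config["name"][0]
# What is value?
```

Trace:
`config = { ...` → config = {'c': {'key': 12}, 'name': [26, 7, 21]}
`value = config["c"]["key"] + config["name"][0]` → value = 38
So value = 38

Answer: 38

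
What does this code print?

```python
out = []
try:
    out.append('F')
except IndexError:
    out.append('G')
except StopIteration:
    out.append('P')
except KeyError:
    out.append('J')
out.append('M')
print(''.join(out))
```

Execution trace: 'F' (try body, no exception) → 'M' (after the try/except). Output: FM

Answer: FM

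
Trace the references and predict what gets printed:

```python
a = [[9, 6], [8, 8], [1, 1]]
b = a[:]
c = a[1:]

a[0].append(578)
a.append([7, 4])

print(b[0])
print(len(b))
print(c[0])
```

Key concept: slice with nested mutation.
Step by step:
`a = [[9, 6], [8, 8], [1, 1]]` → a = [[9, 6], [8, 8], [1, 1]]
`b = a[:]` → b = [[9, 6], [8, 8], [1, 1]]
`c = a[1:]` → c = [[8, 8], [1, 1]]
`a[0].append(578)` → a = [[9, 6, 578], [8, 8], [1, 1]]; b = [[9, 6, 578], [8, 8], [1, 1]]
`a.append([7, 4])` → a = [[9, 6, 578], [8, 8], [1, 1], [7, 4]]
`print(b[0])` → prints [9, 6, 578]
`print(len(b))` → prints 3
`print(c[0])` → prints [8, 8]

Answer:
[9, 6, 578]
3
[8, 8]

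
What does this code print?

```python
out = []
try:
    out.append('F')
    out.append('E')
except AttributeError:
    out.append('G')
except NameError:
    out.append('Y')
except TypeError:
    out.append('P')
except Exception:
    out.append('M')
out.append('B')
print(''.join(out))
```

Execution trace: 'F' (try body) → 'E' (try body, no exception) → 'B' (after the try/except). Output: FEB

Answer: FEB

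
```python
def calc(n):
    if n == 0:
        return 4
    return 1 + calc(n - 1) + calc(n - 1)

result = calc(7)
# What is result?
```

calc(n) = 1 + 2·calc(n-1), calc(0)=4. Closed form: (4+1)·2^7 - 1 = 639.

Answer: 639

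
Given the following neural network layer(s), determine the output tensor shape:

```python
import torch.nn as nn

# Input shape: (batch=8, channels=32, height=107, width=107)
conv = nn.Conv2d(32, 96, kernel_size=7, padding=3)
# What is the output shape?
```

Input: (8, 32, 107, 107) -> Output: (8, 96, 107, 107)

Answer: (8, 96, 107, 107)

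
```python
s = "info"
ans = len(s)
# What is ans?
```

Trace:
`s = "info"` → s = 'info'
`ans = len(s)` → ans = 4
So ans = 4

Answer: 4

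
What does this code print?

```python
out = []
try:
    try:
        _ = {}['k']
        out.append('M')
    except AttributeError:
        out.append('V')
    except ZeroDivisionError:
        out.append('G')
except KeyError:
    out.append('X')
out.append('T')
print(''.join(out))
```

Execution trace: 'X' (outer except KeyError) → 'T' (after the try/except). Output: XT

Answer: XT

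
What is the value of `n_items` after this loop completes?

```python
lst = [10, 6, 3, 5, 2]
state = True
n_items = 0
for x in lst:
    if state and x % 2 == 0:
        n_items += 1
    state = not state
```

Count even values at even positions
`n_items` takes the values: 0 → 1 → 2

Answer: 2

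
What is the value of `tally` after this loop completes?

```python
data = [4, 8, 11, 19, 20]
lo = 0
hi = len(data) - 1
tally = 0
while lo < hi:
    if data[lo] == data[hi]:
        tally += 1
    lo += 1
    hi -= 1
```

Count matching pairs from ends
`tally` takes the values: 0

Answer: 0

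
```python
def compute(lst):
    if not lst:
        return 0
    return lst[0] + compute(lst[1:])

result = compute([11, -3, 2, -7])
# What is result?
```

11 + (-3) + 2 + (-7) + 0 = 3

Answer: 3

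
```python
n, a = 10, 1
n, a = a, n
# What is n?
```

Trace:
`n, a = 10, 1` → n = 10; a = 1
`n, a = a, n` → n = 1; a = 10
So n = 1

Answer: 1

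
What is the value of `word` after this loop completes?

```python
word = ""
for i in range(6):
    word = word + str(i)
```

Concatenate digits 0 to 5
`word` takes the values: "" → "0" → "01" → "012" → "0123" → "01234" → "012345"

Answer: "012345"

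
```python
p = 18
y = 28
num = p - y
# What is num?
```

Trace:
`p = 18` → p = 18
`y = 28` → y = 28
`num = p - y` → num = -10
So num = -10

Answer: -10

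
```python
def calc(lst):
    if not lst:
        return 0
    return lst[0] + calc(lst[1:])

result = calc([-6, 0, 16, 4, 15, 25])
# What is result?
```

(-6) + 0 + 16 + 4 + 15 + 25 + 0 = 54

Answer: 54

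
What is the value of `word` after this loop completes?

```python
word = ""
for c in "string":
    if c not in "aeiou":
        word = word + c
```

Remove vowels from 'string'
`word` takes the values: "" → "s" → "st" → "str" → "strn" → "strng"

Answer: "strng"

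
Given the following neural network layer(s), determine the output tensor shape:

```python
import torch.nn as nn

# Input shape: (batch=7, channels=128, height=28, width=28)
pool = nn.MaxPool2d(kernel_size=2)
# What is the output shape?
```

Input: (7, 128, 28, 28) -> Output: (7, 128, 14, 14)

Answer: (7, 128, 14, 14)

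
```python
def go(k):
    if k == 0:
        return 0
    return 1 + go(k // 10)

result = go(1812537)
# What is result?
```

Count of digits of 1812537: 7

Answer: 7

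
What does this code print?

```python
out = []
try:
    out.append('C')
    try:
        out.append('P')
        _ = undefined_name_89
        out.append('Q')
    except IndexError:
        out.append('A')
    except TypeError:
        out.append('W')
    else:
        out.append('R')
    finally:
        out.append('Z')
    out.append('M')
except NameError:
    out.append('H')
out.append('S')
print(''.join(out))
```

Execution trace: 'C' (try body) → 'P' (inner try body) → 'Z' (inner finally) → 'H' (except NameError) → 'S' (after the try/except). Output: CPZHS

Answer: CPZHS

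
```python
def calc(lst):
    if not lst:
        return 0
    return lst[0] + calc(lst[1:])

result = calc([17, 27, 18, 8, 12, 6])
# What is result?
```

17 + 27 + 18 + 8 + 12 + 6 + 0 = 88

Answer: 88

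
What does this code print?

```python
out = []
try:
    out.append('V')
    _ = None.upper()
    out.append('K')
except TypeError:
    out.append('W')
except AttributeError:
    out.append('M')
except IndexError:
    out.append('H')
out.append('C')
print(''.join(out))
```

Execution trace: 'V' (try body) → 'M' (except AttributeError) → 'C' (after the try/except). Output: VMC

Answer: VMC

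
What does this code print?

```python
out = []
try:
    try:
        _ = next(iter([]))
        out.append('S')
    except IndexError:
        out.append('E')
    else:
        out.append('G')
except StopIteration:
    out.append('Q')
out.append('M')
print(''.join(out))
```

Execution trace: 'Q' (outer except StopIteration) → 'M' (after the try/except). Output: QM

Answer: QM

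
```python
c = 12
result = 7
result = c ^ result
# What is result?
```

Trace:
`c = 12` → c = 12
`result = 7` → result = 7
`result = c ^ result` → result = 11
So result = 11

Answer: 11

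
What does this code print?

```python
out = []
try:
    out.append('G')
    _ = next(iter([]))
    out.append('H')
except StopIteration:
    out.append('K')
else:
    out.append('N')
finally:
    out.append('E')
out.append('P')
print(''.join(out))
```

Execution trace: 'G' (try body) → 'K' (except StopIteration) → 'E' (finally) → 'P' (after the try/except). Output: GKEP

Answer: GKEP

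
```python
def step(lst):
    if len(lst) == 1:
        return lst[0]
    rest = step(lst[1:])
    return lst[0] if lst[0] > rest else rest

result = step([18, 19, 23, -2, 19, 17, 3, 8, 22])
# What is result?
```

Recursive max over [18, 19, 23, -2, 19, 17, 3, 8, 22] = 23

Answer: 23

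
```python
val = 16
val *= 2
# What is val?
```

Trace:
`val = 16` → val = 16
`val *= 2` → val = 32
So val = 32

Answer: 32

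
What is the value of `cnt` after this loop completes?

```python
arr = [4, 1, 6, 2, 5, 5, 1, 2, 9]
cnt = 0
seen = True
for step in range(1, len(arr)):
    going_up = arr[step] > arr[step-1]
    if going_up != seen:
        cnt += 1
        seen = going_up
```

Count direction changes in [4, 1, 6, 2, 5, 5, 1, 2, 9]
`cnt` takes the values: 0 → 1 → 2 → 3 → 4 → 5 → 6

Answer: 6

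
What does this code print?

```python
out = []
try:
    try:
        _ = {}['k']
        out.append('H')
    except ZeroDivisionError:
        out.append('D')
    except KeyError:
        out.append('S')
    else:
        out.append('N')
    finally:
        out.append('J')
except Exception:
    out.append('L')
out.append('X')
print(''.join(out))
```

Execution trace: 'S' (inner except KeyError) → 'J' (inner finally) → 'X' (after the try/except). Output: SJX

Answer: SJX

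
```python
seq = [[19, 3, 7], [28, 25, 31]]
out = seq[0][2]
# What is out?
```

Trace:
`seq = [[19, 3, 7], [28, 25, 31]]` → seq = [[19, 3, 7], [28, 25, 31]]
`out = seq[0][2]` → out = 7
So out = 7

Answer: 7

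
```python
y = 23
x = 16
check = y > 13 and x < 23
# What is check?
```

Trace:
`y = 23` → y = 23
`x = 16` → x = 16
`check = y > 13 and x < 23` → check = True
So check = True

Answer: True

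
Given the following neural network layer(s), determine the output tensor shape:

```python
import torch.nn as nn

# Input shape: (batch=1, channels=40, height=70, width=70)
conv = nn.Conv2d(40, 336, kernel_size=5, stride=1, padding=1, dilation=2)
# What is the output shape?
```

Input: (1, 40, 70, 70) -> Output: (1, 336, 64, 64)

Answer: (1, 336, 64, 64)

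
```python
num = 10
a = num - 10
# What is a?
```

Trace:
`num = 10` → num = 10
`a = num - 10` → a = 0
So a = 0

Answer: 0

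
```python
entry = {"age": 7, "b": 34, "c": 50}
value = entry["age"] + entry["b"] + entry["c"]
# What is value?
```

Trace:
`entry = {"age": 7, "b": 34, "c": 50}` → entry = {'age': 7, 'b': 34, 'c': 50}
`value = entry["age"] + entry["b"] + entry["c"]` → value = 91
So value = 91

Answer: 91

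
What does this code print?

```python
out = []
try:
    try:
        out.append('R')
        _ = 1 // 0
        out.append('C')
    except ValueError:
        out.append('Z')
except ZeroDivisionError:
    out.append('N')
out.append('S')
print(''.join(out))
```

Execution trace: 'R' (try body) → 'N' (outer except ZeroDivisionError) → 'S' (after the try/except). Output: RNS

Answer: RNS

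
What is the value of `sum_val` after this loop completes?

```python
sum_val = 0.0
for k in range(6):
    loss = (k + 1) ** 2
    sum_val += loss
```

Sum of squared losses 1² + 2² + ... + 6²
`sum_val` takes the values: 0.0 → 1.0 → 5.0 → 14.0 → 30.0 → 55.0 → 91.0

Answer: 91.0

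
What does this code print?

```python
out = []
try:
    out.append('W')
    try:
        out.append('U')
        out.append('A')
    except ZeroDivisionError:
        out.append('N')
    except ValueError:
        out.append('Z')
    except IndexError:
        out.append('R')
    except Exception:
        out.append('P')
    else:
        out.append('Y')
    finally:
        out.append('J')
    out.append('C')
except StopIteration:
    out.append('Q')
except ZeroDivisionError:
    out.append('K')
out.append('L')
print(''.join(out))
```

Execution trace: 'W' (try body) → 'U' (inner try body) → 'A' (inner try body, no exception) → 'Y' (inner else) → 'J' (inner finally) → 'C' (try body, no exception) → 'L' (after the try/except). Output: WUAYJCL

Answer: WUAYJCL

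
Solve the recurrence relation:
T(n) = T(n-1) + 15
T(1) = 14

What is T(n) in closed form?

Unrolling: T(n) = T(1) + 15·(n-1) = 14 + 15(n-1) = 15n - 1.

Answer: T(n) = 15n - 1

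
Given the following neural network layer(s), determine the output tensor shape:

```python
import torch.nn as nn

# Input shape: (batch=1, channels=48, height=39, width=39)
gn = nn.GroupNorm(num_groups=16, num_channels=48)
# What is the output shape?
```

Input: (1, 48, 39, 39) -> Output: (1, 48, 39, 39)

Answer: (1, 48, 39, 39)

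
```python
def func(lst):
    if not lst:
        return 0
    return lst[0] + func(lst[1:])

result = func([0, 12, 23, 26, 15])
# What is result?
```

0 + 12 + 23 + 26 + 15 + 0 = 76

Answer: 76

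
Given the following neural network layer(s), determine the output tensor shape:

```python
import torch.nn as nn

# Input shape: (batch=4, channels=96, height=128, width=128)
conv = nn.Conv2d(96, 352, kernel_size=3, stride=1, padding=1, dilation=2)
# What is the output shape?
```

Input: (4, 96, 128, 128) -> Output: (4, 352, 126, 126)

Answer: (4, 352, 126, 126)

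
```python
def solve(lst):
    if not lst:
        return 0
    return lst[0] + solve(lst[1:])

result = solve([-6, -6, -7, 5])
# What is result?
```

(-6) + (-6) + (-7) + 5 + 0 = -14

Answer: -14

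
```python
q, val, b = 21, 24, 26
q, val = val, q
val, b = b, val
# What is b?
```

Trace:
`q, val, b = 21, 24, 26` → q = 21; val = 24; b = 26
`q, val = val, q` → q = 24; val = 21
`val, b = b, val` → val = 26; b = 21
So b = 21

Answer: 21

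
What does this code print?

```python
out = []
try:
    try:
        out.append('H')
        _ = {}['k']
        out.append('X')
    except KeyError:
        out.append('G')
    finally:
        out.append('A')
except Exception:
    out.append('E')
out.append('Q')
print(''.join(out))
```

Execution trace: 'H' (inner try body) → 'G' (inner except KeyError) → 'A' (inner finally) → 'Q' (after the try/except). Output: HGAQ

Answer: HGAQ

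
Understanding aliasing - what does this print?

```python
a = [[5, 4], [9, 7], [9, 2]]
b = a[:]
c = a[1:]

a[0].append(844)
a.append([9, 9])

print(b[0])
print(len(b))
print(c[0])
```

Key concept: slice with nested mutation.
Step by step:
`a = [[5, 4], [9, 7], [9, 2]]` → a = [[5, 4], [9, 7], [9, 2]]
`b = a[:]` → b = [[5, 4], [9, 7], [9, 2]]
`c = a[1:]` → c = [[9, 7], [9, 2]]
`a[0].append(844)` → a = [[5, 4, 844], [9, 7], [9, 2]]; b = [[5, 4, 844], [9, 7], [9, 2]]
`a.append([9, 9])` → a = [[5, 4, 844], [9, 7], [9, 2], [9, 9]]
`print(b[0])` → prints [5, 4, 844]
`print(len(b))` → prints 3
`print(c[0])` → prints [9, 7]

Answer:
[5, 4, 844]
3
[9, 7]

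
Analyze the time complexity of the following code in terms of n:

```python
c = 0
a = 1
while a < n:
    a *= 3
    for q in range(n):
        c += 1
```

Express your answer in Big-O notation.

Each loop level contributes: log n × n. Multiplying the contributions gives O(n log n).

Answer: O(n log n)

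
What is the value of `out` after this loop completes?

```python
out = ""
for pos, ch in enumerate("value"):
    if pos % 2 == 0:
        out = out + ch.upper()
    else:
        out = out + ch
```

Uppercase even positions in 'value'
`out` takes the values: "" → "V" → "Va" → "VaL" → "VaLu" → "VaLuE"

Answer: "VaLuE"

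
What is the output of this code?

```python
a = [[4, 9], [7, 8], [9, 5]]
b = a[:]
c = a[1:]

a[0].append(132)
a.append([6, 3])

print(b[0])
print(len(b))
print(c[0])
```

Key concept: slice with nested mutation.
Step by step:
`a = [[4, 9], [7, 8], [9, 5]]` → a = [[4, 9], [7, 8], [9, 5]]
`b = a[:]` → b = [[4, 9], [7, 8], [9, 5]]
`c = a[1:]` → c = [[7, 8], [9, 5]]
`a[0].append(132)` → a = [[4, 9, 132], [7, 8], [9, 5]]; b = [[4, 9, 132], [7, 8], [9, 5]]
`a.append([6, 3])` → a = [[4, 9, 132], [7, 8], [9, 5], [6, 3]]
`print(b[0])` → prints [4, 9, 132]
`print(len(b))` → prints 3
`print(c[0])` → prints [7, 8]

Answer:
[4, 9, 132]
3
[7, 8]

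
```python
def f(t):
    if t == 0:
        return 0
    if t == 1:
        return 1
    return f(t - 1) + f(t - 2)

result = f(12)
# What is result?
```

Build up from base cases: f(0)=0, f(1)=1, f(2)=1, f(3)=2, f(4)=3, f(5)=5, f(6)=8, ..., f(12)=144

Answer: 144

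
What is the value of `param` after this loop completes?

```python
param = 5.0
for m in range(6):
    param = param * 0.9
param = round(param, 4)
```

Exponential decay: 5.0 * 0.9^6
`param` takes the values: 5.0 → 4.5 → 4.05 → 3.645 → 3.2805 → 2.95245 → 2.657205 → 2.6572

Answer: 2.6572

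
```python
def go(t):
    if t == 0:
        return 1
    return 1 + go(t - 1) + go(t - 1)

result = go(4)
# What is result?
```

go(t) = 1 + 2·go(t-1), go(0)=1. Closed form: (1+1)·2^4 - 1 = 31.

Answer: 31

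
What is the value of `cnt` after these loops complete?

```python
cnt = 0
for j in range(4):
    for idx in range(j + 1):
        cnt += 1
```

Triangle: 1 + 2 + ... + 4
`cnt` takes the values: 0 → 1 → 2 → 3 → 4 → 5 → 6 → 7 → 8 → 9 → 10

Answer: 10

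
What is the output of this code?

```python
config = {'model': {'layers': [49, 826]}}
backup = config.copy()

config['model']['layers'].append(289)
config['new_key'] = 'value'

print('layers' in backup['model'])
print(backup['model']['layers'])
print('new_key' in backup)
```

Key concept: shallow copy gotcha with nested dict.
Step by step:
`config = {'model': {'layers': [49, 826]}}` → config = {'model': {'layers': [49, 826]}}
`backup = config.copy()` → backup = {'model': {'layers': [49, 826]}}
`config['model']['layers'].append(289)` → config = {'model': {'layers': [49, 826, 289]}}; backup = {'model': {'layers': [49, 826, 289]}}
`config['new_key'] = 'value'` → config = {'model': {'layers': [49, 826, 289]}, 'new_key': 'value'}
`print('layers' in backup['model'])` → prints True
`print(backup['model']['layers'])` → prints [49, 826, 289]
`print('new_key' in backup)` → prints False

Answer:
True
[49, 826, 289]
False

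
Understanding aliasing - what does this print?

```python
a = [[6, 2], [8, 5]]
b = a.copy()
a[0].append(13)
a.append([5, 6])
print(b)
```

Key concept: shallow copy with nested lists.
Step by step:
`a = [[6, 2], [8, 5]]` → a = [[6, 2], [8, 5]]
`b = a.copy()` → b = [[6, 2], [8, 5]]
`a[0].append(13)` → a = [[6, 2, 13], [8, 5]]; b = [[6, 2, 13], [8, 5]]
`a.append([5, 6])` → a = [[6, 2, 13], [8, 5], [5, 6]]
`print(b)` → prints [[6, 2, 13], [8, 5]]

Answer: [[6, 2, 13], [8, 5]]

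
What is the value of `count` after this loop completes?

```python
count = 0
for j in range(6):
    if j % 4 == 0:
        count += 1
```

Count numbers divisible by 4 in range(6)
`count` takes the values: 0 → 1 → 2

Answer: 2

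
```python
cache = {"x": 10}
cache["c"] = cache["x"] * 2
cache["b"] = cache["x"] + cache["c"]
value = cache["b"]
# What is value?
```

Trace:
`cache = {"x": 10}` → cache = {'x': 10}
`cache["c"] = cache["x"] * 2` → cache = {'x': 10, 'c': 20}
`cache["b"] = cache["x"] + cache["c"]` → cache = {'x': 10, 'c': 20, 'b': 30}
`value = cache["b"]` → value = 30
So value = 30

Answer: 30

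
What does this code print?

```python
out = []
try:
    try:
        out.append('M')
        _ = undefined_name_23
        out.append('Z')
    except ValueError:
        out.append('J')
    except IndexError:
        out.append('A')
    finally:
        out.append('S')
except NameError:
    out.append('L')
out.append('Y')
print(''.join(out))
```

Execution trace: 'M' (inner try body) → 'S' (inner finally) → 'L' (outer except NameError) → 'Y' (after the try/except). Output: MSLY

Answer: MSLY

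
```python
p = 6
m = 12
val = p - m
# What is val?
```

Trace:
`p = 6` → p = 6
`m = 12` → m = 12
`val = p - m` → val = -6
So val = -6

Answer: -6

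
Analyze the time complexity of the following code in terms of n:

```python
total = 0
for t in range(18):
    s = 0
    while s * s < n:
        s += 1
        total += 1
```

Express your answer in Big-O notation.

Each loop level contributes: 1 × √n. Multiplying the contributions gives O(√n).

Answer: O(√n)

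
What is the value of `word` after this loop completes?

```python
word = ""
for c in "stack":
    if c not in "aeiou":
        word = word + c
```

Remove vowels from 'stack'
`word` takes the values: "" → "s" → "st" → "stc" → "stck"

Answer: "stck"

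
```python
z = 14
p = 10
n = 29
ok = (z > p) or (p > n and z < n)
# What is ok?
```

Trace:
`z = 14` → z = 14
`p = 10` → p = 10
`n = 29` → n = 29
`ok = (z > p) or (p > n and z < n)` → ok = True
So ok = True

Answer: True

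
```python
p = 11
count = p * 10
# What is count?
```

Trace:
`p = 11` → p = 11
`count = p * 10` → count = 110
So count = 110

Answer: 110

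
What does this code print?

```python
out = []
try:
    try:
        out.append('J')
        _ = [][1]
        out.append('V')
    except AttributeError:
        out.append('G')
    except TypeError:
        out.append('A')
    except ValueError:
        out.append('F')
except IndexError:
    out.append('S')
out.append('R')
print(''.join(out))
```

Execution trace: 'J' (try body) → 'S' (outer except IndexError) → 'R' (after the try/except). Output: JSR

Answer: JSR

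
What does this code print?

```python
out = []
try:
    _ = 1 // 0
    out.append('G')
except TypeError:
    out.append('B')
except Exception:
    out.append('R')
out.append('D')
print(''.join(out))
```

Execution trace: 'R' (except Exception) → 'D' (after the try/except). Output: RD

Answer: RD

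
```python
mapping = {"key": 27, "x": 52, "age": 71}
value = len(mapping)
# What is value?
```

Trace:
`mapping = {"key": 27, "x": 52, "age": 71}` → mapping = {'key': 27, 'x': 52, 'age': 71}
`value = len(mapping)` → value = 3
So value = 3

Answer: 3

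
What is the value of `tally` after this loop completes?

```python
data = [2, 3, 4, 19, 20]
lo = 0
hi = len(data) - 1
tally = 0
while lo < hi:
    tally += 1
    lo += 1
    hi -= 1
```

Iterations until pointers meet (list length 5)
`tally` takes the values: 0 → 1 → 2

Answer: 2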